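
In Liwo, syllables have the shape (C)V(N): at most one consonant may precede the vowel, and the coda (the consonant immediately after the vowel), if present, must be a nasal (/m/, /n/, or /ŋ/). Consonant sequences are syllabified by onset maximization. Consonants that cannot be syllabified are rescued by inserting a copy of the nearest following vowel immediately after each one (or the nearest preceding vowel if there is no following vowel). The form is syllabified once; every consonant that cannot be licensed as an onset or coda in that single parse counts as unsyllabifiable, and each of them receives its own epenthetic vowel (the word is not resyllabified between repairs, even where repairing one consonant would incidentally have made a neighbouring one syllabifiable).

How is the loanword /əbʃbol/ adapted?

əboʃobolo

Syllabifying with onset maximization leaves /b/, /ʃ/, /l/ stranded (only a nasal (/m/, /n/, or /ŋ/) is licensed in coda position; onsets are limited to one consonant).
Inserting the epenthetic vowel yields /b/ → /bo/, /ʃ/ → /ʃo/, /l/ → /lo/.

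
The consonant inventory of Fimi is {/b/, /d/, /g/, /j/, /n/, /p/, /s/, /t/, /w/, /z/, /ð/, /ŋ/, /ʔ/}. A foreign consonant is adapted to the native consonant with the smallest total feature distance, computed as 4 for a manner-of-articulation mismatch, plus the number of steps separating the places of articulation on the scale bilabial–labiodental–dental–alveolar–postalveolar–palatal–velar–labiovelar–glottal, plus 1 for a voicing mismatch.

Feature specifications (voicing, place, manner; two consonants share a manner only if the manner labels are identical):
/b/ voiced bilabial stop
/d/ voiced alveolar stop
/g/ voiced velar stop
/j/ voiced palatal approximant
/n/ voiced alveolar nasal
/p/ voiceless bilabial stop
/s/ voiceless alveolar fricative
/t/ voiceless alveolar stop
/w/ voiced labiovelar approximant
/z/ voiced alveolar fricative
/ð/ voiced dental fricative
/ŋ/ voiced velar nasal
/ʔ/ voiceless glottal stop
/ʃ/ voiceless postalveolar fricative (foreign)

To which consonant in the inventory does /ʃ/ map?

/s/ is closest: same manner (fricative), place distance 1 (postalveolar→alveolar), same voicing; total 1. Next closest is /z/ at distance 2.

s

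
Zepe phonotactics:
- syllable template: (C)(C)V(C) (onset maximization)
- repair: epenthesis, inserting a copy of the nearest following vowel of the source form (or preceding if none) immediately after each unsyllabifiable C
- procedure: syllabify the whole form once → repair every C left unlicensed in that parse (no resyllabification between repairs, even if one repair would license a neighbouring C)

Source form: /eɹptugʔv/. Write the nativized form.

The consonants /ʔ/, /v/ cannot be parsed into a legal (C)(C)V(C) syllable (at most one coda consonant is licensed; onsets may contain at most 2 consonants).
Epenthesis after each stranded consonant: /ʔ/ → /ʔu/, /v/ → /vu/.

eɹptugʔuvu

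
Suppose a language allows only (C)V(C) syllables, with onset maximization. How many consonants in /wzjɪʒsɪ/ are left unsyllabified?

2

Syllabifying with onset maximization leaves /w/, /z/ stranded (at most one coda consonant is licensed; onsets are limited to one consonant).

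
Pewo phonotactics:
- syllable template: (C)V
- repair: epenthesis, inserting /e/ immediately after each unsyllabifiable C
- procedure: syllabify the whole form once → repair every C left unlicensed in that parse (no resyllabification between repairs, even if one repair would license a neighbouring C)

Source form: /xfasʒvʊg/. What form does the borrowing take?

Syllabifying with onset maximization leaves /x/, /s/, /ʒ/, /g/ stranded (no codas are permitted; onsets are limited to one consonant).
Inserting the epenthetic vowel yields /x/ → /xe/, /s/ → /se/, /ʒ/ → /ʒe/, /g/ → /ge/.

xefaseʒevʊge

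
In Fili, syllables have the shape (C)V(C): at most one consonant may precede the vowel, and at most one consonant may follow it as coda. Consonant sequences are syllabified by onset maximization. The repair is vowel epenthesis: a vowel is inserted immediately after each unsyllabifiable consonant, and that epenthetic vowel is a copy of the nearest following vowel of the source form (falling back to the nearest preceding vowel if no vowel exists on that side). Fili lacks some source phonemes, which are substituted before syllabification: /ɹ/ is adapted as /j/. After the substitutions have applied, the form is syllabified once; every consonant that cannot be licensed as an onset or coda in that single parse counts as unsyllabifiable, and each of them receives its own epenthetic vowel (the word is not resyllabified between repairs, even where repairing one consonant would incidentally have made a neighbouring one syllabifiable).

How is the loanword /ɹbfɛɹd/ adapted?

Substitution: /ɹ/ → /j/, giving /jbfɛjd/.
Under (C)V(C), the unsyllabifiable consonants are /j/, /b/, /d/ (at most one coda consonant is licensed; onsets are limited to one consonant).
Each unlicensed consonant becomes the onset of a new syllable: /j/ → /jɛ/, /b/ → /bɛ/, /d/ → /dɛ/.

jɛbɛfɛjdɛ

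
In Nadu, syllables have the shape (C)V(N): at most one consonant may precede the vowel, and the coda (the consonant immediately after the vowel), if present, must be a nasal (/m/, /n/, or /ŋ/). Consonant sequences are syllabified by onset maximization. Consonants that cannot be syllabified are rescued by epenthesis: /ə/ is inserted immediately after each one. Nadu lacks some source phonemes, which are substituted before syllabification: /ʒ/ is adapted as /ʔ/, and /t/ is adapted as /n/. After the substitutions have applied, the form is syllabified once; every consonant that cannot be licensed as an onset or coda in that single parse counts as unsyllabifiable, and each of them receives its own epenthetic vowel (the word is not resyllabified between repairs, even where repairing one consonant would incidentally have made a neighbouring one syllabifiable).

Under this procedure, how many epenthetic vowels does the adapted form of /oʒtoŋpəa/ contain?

1

After substitution the input is /oʔnoŋpəa/.
The unsyllabifiable consonants are /ʔ/; each receives one epenthetic vowel.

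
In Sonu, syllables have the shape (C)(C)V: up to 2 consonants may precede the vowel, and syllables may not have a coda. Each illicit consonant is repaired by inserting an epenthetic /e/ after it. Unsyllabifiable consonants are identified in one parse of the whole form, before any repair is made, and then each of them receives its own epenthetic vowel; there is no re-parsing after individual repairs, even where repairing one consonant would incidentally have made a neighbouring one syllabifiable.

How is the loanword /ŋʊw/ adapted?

ŋʊwe

Under (C)(C)V, the unsyllabifiable consonants are /w/ (no codas are permitted; onsets may contain at most 2 consonants).
Each unlicensed consonant becomes the onset of a new syllable: /w/ → /we/.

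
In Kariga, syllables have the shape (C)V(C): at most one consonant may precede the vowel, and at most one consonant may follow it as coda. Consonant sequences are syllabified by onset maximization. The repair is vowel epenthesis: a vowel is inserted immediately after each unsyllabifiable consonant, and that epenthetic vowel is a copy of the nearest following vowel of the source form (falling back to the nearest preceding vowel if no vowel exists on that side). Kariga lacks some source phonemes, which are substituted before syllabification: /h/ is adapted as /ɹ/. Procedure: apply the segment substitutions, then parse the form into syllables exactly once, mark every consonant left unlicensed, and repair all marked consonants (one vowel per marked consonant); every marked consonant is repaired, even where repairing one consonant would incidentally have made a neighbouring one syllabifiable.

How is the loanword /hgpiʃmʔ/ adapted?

ɹigipiʃmiʔi

Substitution: /h/ → /ɹ/, giving /ɹgpiʃmʔ/.
Under (C)V(C), the unsyllabifiable consonants are /ɹ/, /g/, /m/, /ʔ/ (at most one coda consonant is licensed; onsets are limited to one consonant).
Epenthesis after each stranded consonant: /ɹ/ → /ɹi/, /g/ → /gi/, /m/ → /mi/, /ʔ/ → /ʔi/.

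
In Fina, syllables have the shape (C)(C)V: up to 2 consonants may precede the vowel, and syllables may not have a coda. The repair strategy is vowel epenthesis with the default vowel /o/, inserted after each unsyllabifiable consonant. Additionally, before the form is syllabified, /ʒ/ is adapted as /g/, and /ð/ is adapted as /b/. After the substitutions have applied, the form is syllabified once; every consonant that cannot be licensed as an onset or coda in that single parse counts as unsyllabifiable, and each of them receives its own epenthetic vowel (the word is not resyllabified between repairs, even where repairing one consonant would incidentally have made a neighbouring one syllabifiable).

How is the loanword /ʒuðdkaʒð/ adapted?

gubodkagobo

Substitution: /ʒ/ → /g/, /ð/ → /b/, giving /gubdkagb/.
Under (C)(C)V, the unsyllabifiable consonants are /b/, /g/, /b/ (no codas are permitted; onsets may contain at most 2 consonants).
Each unlicensed consonant becomes the onset of a new syllable: /b/ → /bo/, /g/ → /go/, /b/ → /bo/.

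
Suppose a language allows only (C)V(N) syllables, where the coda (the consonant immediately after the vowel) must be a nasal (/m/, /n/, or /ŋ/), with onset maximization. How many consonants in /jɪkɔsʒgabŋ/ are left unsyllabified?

Under (C)V(N), the unsyllabifiable consonants are /s/, /ʒ/, /b/, /ŋ/ (only a nasal (/m/, /n/, or /ŋ/) is licensed in coda position; onsets are limited to one consonant).

4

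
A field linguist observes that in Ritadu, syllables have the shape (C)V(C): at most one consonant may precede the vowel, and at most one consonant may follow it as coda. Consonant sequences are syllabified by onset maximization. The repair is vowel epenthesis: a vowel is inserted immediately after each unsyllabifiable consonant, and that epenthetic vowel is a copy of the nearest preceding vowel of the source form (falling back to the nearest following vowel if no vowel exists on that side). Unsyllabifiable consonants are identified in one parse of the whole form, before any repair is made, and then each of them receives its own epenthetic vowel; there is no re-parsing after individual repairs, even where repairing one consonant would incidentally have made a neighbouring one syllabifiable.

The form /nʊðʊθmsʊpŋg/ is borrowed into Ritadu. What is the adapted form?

nʊðʊθmʊsʊpŋʊgʊ

The consonants /m/, /ŋ/, /g/ cannot be parsed into a legal (C)V(C) syllable (at most one coda consonant is licensed; onsets are limited to one consonant).
Each unlicensed consonant becomes the onset of a new syllable: /m/ → /mʊ/, /ŋ/ → /ŋʊ/, /g/ → /gʊ/.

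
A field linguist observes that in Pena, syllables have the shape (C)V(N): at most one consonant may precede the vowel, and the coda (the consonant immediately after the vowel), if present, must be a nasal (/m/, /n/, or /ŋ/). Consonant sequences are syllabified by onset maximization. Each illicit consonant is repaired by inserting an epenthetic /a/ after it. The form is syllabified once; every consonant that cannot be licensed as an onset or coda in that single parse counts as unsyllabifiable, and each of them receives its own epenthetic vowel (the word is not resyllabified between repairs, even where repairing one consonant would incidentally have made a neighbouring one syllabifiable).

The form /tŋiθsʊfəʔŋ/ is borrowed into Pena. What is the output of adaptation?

Under (C)V(N), the unsyllabifiable consonants are /t/, /θ/, /ʔ/, /ŋ/ (only a nasal (/m/, /n/, or /ŋ/) is licensed in coda position; onsets are limited to one consonant).
Epenthesis after each stranded consonant: /t/ → /ta/, /θ/ → /θa/, /ʔ/ → /ʔa/, /ŋ/ → /ŋa/.

taŋiθasʊfəʔaŋa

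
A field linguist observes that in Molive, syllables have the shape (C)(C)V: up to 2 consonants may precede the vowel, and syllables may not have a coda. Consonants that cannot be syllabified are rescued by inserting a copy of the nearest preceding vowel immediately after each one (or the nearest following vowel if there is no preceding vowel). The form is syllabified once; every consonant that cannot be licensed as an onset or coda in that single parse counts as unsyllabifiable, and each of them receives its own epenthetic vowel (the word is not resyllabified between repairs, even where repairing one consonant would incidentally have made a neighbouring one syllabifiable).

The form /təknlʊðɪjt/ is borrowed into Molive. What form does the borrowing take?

təkənlʊðɪjɪtɪ

The consonants /k/, /j/, /t/ cannot be parsed into a legal (C)(C)V syllable (no codas are permitted; onsets may contain at most 2 consonants).
Inserting the epenthetic vowel yields /k/ → /kə/, /j/ → /jɪ/, /t/ → /tɪ/.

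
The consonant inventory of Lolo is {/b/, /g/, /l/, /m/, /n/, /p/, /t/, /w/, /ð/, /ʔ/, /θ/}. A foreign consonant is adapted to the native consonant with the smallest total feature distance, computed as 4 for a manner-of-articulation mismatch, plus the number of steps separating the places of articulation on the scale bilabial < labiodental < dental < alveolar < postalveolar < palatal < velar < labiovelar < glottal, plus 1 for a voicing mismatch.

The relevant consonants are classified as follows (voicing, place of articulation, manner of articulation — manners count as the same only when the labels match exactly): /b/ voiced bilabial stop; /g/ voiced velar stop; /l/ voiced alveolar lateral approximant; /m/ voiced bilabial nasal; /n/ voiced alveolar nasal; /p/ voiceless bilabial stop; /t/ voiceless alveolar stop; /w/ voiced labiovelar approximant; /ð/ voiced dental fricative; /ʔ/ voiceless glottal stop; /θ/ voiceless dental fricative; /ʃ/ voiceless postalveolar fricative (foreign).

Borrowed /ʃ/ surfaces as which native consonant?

/θ/ is closest: same manner (fricative), place distance 2 (postalveolar→dental), same voicing; total 2. Next closest is /ð/ at distance 3.

θ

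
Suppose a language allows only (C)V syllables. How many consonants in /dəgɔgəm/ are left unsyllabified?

1

The consonants /m/ cannot be parsed into a legal (C)V syllable (no codas are permitted; onsets are limited to one consonant).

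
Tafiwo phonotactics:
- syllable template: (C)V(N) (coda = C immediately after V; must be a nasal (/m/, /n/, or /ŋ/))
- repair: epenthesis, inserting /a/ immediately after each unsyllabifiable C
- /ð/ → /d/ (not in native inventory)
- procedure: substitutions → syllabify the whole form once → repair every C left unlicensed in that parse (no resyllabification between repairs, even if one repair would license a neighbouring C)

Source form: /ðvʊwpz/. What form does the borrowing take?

Substitution: /ð/ → /d/, giving /dvʊwpz/.
Syllabifying with onset maximization leaves /d/, /w/, /p/, /z/ stranded (only a nasal (/m/, /n/, or /ŋ/) is licensed in coda position; onsets are limited to one consonant).
Each unlicensed consonant becomes the onset of a new syllable: /d/ → /da/, /w/ → /wa/, /p/ → /pa/, /z/ → /za/.

davʊwapaza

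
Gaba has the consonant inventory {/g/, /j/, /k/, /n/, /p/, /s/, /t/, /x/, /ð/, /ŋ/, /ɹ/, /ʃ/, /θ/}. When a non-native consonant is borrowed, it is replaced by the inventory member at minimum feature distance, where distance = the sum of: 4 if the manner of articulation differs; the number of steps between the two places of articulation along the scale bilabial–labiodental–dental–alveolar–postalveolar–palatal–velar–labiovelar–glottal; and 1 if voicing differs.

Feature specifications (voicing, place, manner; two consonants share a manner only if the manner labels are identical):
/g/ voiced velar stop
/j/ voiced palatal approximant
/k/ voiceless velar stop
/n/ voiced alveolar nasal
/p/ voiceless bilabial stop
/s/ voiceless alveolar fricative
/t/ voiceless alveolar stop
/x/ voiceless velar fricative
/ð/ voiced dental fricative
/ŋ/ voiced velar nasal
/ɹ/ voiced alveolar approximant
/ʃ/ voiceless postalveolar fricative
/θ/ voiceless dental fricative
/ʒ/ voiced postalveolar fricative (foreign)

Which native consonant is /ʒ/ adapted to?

/ʃ/ is closest: same manner (fricative), place distance 0 (postalveolar→postalveolar), voicing differs (+1); total 1. Next closest is /s/ at distance 2.

ʃ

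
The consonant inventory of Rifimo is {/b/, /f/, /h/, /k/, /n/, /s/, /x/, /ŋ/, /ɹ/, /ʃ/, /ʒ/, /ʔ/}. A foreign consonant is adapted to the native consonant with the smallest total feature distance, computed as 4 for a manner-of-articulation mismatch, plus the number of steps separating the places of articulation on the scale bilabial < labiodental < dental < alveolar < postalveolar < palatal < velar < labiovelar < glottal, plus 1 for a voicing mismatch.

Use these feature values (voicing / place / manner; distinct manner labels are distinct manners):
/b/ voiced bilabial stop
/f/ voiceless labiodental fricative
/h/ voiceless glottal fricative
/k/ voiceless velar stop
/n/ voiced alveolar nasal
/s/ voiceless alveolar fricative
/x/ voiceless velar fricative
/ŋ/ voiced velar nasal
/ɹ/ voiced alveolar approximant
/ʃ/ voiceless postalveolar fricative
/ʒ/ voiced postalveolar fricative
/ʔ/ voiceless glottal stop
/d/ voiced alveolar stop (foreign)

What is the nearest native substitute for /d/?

b

/b/ is closest: same manner (stop), place distance 3 (alveolar→bilabial), same voicing; total 3. Next closest is /k/ at distance 4.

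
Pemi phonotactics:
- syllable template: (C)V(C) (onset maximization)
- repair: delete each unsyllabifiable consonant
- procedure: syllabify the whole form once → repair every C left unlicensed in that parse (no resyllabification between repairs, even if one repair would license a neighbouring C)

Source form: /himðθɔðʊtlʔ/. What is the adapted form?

himθɔðʊt

Syllabifying with onset maximization leaves /ð/, /l/, /ʔ/ stranded (at most one coda consonant is licensed; onsets are limited to one consonant).
Deletion applies to /ð/, /l/, /ʔ/.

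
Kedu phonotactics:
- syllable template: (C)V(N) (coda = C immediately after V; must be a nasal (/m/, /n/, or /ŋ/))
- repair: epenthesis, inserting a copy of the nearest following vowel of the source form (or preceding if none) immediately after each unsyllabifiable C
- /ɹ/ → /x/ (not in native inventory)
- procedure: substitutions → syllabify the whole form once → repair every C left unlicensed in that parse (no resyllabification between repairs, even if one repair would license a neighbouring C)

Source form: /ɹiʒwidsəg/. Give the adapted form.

Substitution: /ɹ/ → /x/, giving /xiʒwidsəg/.
Under (C)V(N), the unsyllabifiable consonants are /ʒ/, /d/, /g/ (only a nasal (/m/, /n/, or /ŋ/) is licensed in coda position; onsets are limited to one consonant).
Each unlicensed consonant becomes the onset of a new syllable: /ʒ/ → /ʒi/, /d/ → /də/, /g/ → /gə/.

xiʒiwidəsəgə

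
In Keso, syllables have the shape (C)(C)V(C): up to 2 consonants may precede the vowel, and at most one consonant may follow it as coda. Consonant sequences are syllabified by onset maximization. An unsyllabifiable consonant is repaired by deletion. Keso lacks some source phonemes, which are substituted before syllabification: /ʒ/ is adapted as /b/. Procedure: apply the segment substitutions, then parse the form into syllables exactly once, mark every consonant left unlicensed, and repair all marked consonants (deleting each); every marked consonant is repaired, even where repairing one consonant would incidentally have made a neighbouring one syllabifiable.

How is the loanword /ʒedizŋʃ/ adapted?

Substitution: /ʒ/ → /b/, giving /bedizŋʃ/.
Syllabifying with onset maximization leaves /ŋ/, /ʃ/ stranded (at most one coda consonant is licensed; onsets may contain at most 2 consonants).
Deletion applies to /ŋ/, /ʃ/.

bediz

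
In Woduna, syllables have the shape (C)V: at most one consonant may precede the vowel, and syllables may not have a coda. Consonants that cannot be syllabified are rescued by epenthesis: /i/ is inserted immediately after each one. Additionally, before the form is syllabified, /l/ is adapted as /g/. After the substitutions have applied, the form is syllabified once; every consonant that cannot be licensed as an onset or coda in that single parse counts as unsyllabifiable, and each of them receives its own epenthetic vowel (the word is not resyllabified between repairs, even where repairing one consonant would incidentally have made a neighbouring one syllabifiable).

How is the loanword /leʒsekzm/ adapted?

geʒisekizimi

Substitution: /l/ → /g/, giving /geʒsekzm/.
The consonants /ʒ/, /k/, /z/, /m/ cannot be parsed into a legal (C)V syllable (no codas are permitted; onsets are limited to one consonant).
Inserting the epenthetic vowel yields /ʒ/ → /ʒi/, /k/ → /ki/, /z/ → /zi/, /m/ → /mi/.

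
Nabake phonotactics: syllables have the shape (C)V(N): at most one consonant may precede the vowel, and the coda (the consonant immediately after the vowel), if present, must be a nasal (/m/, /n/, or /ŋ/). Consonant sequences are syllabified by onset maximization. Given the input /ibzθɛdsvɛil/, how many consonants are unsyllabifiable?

Syllabifying with onset maximization leaves /b/, /z/, /d/, /s/, /l/ stranded (only a nasal (/m/, /n/, or /ŋ/) is licensed in coda position; onsets are limited to one consonant).

5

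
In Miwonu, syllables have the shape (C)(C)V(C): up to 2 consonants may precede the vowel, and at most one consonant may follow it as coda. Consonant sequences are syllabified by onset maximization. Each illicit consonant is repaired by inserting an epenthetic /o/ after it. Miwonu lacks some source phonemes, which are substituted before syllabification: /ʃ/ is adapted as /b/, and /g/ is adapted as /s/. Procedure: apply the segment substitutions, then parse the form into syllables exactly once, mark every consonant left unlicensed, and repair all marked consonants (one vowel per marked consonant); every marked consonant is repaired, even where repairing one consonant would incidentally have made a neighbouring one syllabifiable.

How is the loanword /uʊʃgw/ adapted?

Substitution: /ʃ/ → /b/, /g/ → /s/, giving /uʊbsw/.
Syllabifying with onset maximization leaves /s/, /w/ stranded (at most one coda consonant is licensed; onsets may contain at most 2 consonants).
Inserting the epenthetic vowel yields /s/ → /so/, /w/ → /wo/.

uʊbsowo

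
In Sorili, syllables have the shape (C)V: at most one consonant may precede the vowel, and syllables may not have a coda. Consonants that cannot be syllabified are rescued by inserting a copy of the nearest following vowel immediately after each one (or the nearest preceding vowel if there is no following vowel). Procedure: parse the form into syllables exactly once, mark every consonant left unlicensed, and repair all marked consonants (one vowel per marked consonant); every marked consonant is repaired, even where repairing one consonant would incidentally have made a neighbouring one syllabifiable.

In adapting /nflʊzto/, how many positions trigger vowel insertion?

The unsyllabifiable consonants are /n/, /f/, /z/; each receives one epenthetic vowel.

3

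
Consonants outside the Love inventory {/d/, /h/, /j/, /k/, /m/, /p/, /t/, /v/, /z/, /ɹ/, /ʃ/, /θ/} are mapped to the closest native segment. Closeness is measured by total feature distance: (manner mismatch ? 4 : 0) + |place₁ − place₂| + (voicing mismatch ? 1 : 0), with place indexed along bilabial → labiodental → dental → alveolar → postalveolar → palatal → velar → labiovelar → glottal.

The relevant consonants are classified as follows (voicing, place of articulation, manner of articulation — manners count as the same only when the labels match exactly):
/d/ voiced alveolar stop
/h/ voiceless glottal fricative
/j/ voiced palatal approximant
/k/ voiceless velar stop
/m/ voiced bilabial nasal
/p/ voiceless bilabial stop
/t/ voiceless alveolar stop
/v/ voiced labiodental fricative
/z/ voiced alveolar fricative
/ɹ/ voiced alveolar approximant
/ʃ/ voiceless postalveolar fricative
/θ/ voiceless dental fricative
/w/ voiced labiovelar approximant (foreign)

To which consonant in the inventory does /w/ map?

/j/ is closest: same manner (approximant), place distance 2 (labiovelar→palatal), same voicing; total 2. Next closest is /ɹ/ at distance 4.

j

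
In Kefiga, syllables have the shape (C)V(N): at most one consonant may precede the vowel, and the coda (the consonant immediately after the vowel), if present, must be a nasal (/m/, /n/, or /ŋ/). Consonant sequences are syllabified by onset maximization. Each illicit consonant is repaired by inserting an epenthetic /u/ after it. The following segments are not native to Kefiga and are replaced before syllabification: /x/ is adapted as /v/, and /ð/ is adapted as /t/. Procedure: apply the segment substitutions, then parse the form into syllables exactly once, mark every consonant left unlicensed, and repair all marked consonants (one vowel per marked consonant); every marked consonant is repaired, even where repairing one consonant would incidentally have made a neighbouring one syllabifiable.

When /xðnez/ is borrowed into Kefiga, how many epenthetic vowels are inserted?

3

After substitution the input is /vtnez/.
The unsyllabifiable consonants are /v/, /t/, /z/; each receives one epenthetic vowel.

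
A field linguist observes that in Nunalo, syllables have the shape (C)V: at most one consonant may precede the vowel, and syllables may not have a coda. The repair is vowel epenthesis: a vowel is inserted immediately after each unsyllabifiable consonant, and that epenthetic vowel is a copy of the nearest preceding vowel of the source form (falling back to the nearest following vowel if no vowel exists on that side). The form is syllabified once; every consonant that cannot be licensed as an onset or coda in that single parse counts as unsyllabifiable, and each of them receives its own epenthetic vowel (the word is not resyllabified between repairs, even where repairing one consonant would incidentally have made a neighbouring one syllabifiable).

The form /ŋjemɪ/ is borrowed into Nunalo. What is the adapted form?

The consonants /ŋ/ cannot be parsed into a legal (C)V syllable (no codas are permitted; onsets are limited to one consonant).
Each unlicensed consonant becomes the onset of a new syllable: /ŋ/ → /ŋe/.

ŋejemɪ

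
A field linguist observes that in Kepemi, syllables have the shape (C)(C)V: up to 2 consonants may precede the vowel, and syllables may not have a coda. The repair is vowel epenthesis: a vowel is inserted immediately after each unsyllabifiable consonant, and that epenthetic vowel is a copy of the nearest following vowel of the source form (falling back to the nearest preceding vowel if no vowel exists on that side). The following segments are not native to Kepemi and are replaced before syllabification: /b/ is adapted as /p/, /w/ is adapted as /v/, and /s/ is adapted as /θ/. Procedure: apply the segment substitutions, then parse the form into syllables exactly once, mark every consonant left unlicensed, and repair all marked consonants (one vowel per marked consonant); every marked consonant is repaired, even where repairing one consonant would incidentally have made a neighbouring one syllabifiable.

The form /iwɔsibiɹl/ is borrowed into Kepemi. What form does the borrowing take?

Substitution: /w/ → /v/, /s/ → /θ/, /b/ → /p/, giving /ivɔθipiɹl/.
Syllabifying with onset maximization leaves /ɹ/, /l/ stranded (no codas are permitted; onsets may contain at most 2 consonants).
Inserting the epenthetic vowel yields /ɹ/ → /ɹi/, /l/ → /li/.

ivɔθipiɹili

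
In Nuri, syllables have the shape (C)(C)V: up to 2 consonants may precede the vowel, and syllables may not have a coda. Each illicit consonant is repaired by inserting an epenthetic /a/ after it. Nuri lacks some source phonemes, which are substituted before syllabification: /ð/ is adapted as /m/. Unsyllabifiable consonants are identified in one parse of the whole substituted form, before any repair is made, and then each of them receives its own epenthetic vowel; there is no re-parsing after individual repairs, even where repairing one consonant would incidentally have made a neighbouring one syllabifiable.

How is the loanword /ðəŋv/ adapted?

Substitution: /ð/ → /m/, giving /məŋv/.
The consonants /ŋ/, /v/ cannot be parsed into a legal (C)(C)V syllable (no codas are permitted; onsets may contain at most 2 consonants).
Inserting the epenthetic vowel yields /ŋ/ → /ŋa/, /v/ → /va/.

məŋava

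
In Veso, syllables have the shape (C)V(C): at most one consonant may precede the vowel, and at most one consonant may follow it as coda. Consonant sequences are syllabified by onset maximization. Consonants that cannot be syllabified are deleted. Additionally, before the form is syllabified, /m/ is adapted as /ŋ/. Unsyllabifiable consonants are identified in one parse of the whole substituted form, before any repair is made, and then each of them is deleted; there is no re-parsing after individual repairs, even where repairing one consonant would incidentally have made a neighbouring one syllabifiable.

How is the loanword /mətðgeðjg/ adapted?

Substitution: /m/ → /ŋ/, giving /ŋətðgeðjg/.
Under (C)V(C), the unsyllabifiable consonants are /ð/, /j/, /g/ (at most one coda consonant is licensed; onsets are limited to one consonant).
Each unlicensed consonant is deleted: /ð/, /j/, /g/.

ŋətgeð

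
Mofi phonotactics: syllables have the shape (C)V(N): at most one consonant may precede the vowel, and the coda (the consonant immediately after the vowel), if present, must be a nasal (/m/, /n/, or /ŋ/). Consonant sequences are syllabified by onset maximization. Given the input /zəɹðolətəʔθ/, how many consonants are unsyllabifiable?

The consonants /ɹ/, /ʔ/, /θ/ cannot be parsed into a legal (C)V(N) syllable (only a nasal (/m/, /n/, or /ŋ/) is licensed in coda position; onsets are limited to one consonant).

3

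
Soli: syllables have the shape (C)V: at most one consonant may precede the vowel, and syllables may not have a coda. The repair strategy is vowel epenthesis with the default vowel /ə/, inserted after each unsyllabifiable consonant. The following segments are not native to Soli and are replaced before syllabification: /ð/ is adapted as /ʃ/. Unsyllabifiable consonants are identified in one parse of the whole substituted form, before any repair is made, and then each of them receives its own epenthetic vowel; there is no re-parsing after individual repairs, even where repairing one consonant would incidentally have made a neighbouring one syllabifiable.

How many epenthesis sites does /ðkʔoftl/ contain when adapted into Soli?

After substitution the input is /ʃkʔoftl/.
The unsyllabifiable consonants are /ʃ/, /k/, /f/, /t/, /l/; each receives one epenthetic vowel.

5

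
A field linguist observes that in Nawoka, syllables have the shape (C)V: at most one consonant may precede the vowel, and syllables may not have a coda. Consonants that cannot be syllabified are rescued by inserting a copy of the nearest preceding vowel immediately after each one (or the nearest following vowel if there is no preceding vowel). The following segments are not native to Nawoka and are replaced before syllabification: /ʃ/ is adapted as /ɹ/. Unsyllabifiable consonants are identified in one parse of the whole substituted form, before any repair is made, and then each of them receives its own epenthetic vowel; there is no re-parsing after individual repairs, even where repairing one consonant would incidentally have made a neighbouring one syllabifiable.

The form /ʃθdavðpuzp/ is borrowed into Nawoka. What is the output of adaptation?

ɹaθadavaðapuzupu

Substitution: /ʃ/ → /ɹ/, giving /ɹθdavðpuzp/.
Under (C)V, the unsyllabifiable consonants are /ɹ/, /θ/, /v/, /ð/, /z/, /p/ (no codas are permitted; onsets are limited to one consonant).
Each unlicensed consonant becomes the onset of a new syllable: /ɹ/ → /ɹa/, /θ/ → /θa/, /v/ → /va/, /ð/ → /ða/, /z/ → /zu/, /p/ → /pu/.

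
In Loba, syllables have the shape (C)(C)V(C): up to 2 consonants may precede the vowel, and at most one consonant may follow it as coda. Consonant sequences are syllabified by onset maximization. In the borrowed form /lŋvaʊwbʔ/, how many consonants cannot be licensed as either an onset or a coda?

The consonants /l/, /b/, /ʔ/ cannot be parsed into a legal (C)(C)V(C) syllable (at most one coda consonant is licensed; onsets may contain at most 2 consonants).

3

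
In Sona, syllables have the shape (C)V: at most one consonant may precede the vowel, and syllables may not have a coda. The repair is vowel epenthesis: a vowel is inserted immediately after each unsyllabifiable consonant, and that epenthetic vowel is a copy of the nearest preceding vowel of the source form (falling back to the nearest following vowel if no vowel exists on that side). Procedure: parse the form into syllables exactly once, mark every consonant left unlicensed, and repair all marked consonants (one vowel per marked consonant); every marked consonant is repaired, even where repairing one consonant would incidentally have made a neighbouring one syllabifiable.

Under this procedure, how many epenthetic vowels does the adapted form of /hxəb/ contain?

2

The unsyllabifiable consonants are /h/, /b/; each receives one epenthetic vowel.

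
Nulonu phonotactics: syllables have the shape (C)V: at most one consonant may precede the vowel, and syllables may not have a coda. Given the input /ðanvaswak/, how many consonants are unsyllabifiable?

The consonants /n/, /s/, /k/ cannot be parsed into a legal (C)V syllable (no codas are permitted; onsets are limited to one consonant).

3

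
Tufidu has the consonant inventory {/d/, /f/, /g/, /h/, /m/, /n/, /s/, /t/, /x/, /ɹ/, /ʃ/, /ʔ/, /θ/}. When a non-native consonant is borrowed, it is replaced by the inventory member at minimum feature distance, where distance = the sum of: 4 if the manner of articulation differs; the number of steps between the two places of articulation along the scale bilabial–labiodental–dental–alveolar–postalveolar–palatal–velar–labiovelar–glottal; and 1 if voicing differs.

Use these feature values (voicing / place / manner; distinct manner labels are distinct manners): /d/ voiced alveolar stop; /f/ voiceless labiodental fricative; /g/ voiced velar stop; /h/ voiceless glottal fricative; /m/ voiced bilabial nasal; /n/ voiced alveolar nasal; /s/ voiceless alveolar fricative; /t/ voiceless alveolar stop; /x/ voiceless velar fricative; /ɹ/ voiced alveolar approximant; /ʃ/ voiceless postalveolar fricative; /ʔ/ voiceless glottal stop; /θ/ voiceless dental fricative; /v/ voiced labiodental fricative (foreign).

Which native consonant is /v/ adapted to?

/f/ is closest: same manner (fricative), place distance 0 (labiodental→labiodental), voicing differs (+1); total 1. Next closest is /θ/ at distance 2.

f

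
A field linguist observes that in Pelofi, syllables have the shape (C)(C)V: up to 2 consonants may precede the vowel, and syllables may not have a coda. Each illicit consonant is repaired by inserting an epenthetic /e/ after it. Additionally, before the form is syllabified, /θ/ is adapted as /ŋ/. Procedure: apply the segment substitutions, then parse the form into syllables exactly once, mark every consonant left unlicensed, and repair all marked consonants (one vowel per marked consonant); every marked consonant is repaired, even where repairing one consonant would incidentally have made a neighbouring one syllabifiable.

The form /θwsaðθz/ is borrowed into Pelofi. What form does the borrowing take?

ŋewsaðeŋeze

Substitution: /θ/ → /ŋ/, giving /ŋwsaðŋz/.
Syllabifying with onset maximization leaves /ŋ/, /ð/, /ŋ/, /z/ stranded (no codas are permitted; onsets may contain at most 2 consonants).
Epenthesis after each stranded consonant: /ŋ/ → /ŋe/, /ð/ → /ðe/, /ŋ/ → /ŋe/, /z/ → /ze/.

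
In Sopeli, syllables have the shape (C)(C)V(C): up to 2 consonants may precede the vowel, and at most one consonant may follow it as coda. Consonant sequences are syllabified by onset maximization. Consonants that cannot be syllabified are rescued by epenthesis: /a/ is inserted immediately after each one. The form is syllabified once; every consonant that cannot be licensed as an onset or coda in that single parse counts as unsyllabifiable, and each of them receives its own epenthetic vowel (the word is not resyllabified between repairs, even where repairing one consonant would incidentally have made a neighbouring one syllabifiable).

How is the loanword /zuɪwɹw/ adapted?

zuɪwɹawa

Under (C)(C)V(C), the unsyllabifiable consonants are /ɹ/, /w/ (at most one coda consonant is licensed; onsets may contain at most 2 consonants).
Each unlicensed consonant becomes the onset of a new syllable: /ɹ/ → /ɹa/, /w/ → /wa/.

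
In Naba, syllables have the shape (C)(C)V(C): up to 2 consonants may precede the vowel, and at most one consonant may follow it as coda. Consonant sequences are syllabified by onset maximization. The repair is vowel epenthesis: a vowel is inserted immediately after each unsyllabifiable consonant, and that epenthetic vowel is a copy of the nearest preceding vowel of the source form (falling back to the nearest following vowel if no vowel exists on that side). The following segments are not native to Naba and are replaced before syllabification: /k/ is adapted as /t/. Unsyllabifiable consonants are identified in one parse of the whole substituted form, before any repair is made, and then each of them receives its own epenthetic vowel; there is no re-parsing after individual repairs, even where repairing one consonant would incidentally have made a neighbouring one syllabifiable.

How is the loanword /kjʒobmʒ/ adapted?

tojʒobmoʒo

Substitution: /k/ → /t/, giving /tjʒobmʒ/.
Syllabifying with onset maximization leaves /t/, /m/, /ʒ/ stranded (at most one coda consonant is licensed; onsets may contain at most 2 consonants).
Each unlicensed consonant becomes the onset of a new syllable: /t/ → /to/, /m/ → /mo/, /ʒ/ → /ʒo/.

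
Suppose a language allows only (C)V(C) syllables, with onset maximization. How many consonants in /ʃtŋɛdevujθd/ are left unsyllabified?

The consonants /ʃ/, /t/, /θ/, /d/ cannot be parsed into a legal (C)V(C) syllable (at most one coda consonant is licensed; onsets are limited to one consonant).

4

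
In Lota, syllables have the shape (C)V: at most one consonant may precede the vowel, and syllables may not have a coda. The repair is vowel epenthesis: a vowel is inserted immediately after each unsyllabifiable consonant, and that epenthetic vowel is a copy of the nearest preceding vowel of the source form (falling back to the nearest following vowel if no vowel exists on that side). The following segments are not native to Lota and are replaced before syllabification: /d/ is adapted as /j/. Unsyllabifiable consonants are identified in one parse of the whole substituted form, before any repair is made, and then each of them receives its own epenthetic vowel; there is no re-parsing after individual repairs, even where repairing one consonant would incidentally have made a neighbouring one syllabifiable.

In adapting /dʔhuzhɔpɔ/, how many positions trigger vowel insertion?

3

After substitution the input is /jʔhuzhɔpɔ/.
The unsyllabifiable consonants are /j/, /ʔ/, /z/; each receives one epenthetic vowel.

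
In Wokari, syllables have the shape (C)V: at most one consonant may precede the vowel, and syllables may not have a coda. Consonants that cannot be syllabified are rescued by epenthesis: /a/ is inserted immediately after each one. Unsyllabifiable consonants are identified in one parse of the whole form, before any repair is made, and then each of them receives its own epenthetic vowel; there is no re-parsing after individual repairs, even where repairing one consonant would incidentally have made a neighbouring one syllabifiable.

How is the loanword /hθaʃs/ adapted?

The consonants /h/, /ʃ/, /s/ cannot be parsed into a legal (C)V syllable (no codas are permitted; onsets are limited to one consonant).
Inserting the epenthetic vowel yields /h/ → /ha/, /ʃ/ → /ʃa/, /s/ → /sa/.

haθaʃasa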